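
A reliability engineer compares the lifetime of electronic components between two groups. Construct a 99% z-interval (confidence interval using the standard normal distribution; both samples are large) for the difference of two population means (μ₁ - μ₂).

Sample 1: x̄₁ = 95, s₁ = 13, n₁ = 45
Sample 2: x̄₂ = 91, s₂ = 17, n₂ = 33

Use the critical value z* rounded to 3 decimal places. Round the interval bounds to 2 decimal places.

Both samples are large (n₁ = 45 ≥ 30, n₂ = 33 ≥ 30), so a z-interval for the difference of means applies.

Point estimate: x̄₁ - x̄₂ = 95 - 91 = 4

Standard error: SE = √(s₁²/n₁ + s₂²/n₂)
= √(13²/45 + 17²/33)
= √(3.755556 + 8.757576)
= 3.537390

For 99% confidence, z* = 2.576 (from standard normal table)
Margin of error: E = z* × SE = 2.576 × 3.537390 = 9.1123

Z-interval: (x̄₁ - x̄₂) ± E = 4 ± 9.1123 = (-5.1123, 13.1123)

Rounded to 2 decimal places:

(-5.11, 13.11)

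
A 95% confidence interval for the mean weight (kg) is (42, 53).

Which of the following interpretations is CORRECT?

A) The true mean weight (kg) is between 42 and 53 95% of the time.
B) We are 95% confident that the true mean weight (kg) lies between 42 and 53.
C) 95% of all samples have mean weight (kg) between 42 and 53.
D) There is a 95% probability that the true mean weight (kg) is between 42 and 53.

A confidence interval represents our confidence in the procedure, not a probability statement about the parameter.

Key concept: If we repeated this sampling process many times and computed a 95% CI each time, about 95% of those intervals would contain the true population parameter.

For this specific interval (42, 53):
- Midpoint (point estimate): 47.5
- Margin of error: 5.5

The correct interpretation is the one stating confidence that the true parameter lies in the interval — option B.

B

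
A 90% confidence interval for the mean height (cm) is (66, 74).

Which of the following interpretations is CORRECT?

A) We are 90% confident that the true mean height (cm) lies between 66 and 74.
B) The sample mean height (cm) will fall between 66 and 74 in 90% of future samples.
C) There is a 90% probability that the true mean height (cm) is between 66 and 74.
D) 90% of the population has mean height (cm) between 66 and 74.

A confidence interval represents our confidence in the procedure, not a probability statement about the parameter.

Key concept: If we repeated this sampling process many times and computed a 90% CI each time, about 90% of those intervals would contain the true population parameter.

For this specific interval (66, 74):
- Midpoint (point estimate): 70
- Margin of error: 4

The correct interpretation is the one stating confidence that the true parameter lies in the interval — option A.

A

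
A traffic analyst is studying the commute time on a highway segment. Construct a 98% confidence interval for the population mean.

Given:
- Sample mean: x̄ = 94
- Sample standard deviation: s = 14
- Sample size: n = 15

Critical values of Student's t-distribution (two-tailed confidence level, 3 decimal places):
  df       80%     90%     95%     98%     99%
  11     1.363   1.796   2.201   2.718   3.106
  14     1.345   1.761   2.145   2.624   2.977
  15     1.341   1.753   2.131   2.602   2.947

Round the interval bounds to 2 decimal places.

The population standard deviation σ is unknown (only the sample standard deviation s is given), so use a t-interval with df = n - 1 = 15 - 1 = 14.

For 98% confidence with df = 14, t* = 2.624 (from t-table)

Standard error: SE = s/√n = 14/√15 = 3.614784

Margin of error: E = t* × SE = 2.624 × 3.614784 = 9.4852

T-interval: x̄ ± E = 94 ± 9.4852 = (84.5148, 103.4852)

Rounded to 2 decimal places:

(84.51, 103.49)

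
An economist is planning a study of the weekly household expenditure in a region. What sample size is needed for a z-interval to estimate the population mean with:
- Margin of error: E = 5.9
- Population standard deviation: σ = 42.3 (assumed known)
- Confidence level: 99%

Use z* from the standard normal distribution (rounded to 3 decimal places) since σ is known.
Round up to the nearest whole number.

Using z* since population σ is known (z-interval formula).

For 99% confidence, z* = 2.576 (from standard normal table)

Sample size formula for z-interval: n = (z*σ/E)²

n = (2.576 × 42.3 / 5.9)²
  = (18.468610)²
  = 341.0896

Round up to the nearest whole number: n = 342

342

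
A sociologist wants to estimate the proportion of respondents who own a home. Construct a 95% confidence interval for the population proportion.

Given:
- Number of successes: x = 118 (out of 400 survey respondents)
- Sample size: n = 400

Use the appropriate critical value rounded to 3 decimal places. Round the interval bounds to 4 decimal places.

Sample proportion: p̂ = 118/400 = 0.295000

Check conditions for normal approximation:
  np̂ = 118 ≥ 10 ✓
  n(1-p̂) = 282 ≥ 10 ✓

The sample is large enough, so use a z-interval (normal approximation) for the proportion.

For 95% confidence, z* = 1.96 (from standard normal table)

Standard error: SE = √(p̂(1-p̂)/n) = √(0.295000×0.705000/400) = 0.02280214

Margin of error: E = z* × SE = 1.96 × 0.02280214 = 0.044692

Z-interval: p̂ ± E = 0.295000 ± 0.044692 = (0.250308, 0.339692)

Rounded to 4 decimal places:

(0.2503, 0.3397)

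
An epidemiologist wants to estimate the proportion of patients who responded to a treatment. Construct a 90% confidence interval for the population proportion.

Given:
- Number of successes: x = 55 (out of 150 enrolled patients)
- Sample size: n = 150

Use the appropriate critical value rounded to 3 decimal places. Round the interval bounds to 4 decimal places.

Sample proportion: p̂ = 55/150 = 0.366667

Check conditions for normal approximation:
  np̂ = 55 ≥ 10 ✓
  n(1-p̂) = 95 ≥ 10 ✓

The sample is large enough, so use a z-interval (normal approximation) for the proportion.

For 90% confidence, z* = 1.645 (from standard normal table)

Standard error: SE = √(p̂(1-p̂)/n) = √(0.366667×0.633333/150) = 0.03934651

Margin of error: E = z* × SE = 1.645 × 0.03934651 = 0.064725

Z-interval: p̂ ± E = 0.366667 ± 0.064725 = (0.301942, 0.431392)

Rounded to 4 decimal places:

(0.3019, 0.4314)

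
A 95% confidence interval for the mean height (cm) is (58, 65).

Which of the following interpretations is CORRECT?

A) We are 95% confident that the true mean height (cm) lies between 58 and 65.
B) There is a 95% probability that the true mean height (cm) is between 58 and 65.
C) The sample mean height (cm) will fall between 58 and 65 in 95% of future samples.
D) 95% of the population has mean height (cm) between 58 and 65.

A confidence interval represents our confidence in the procedure, not a probability statement about the parameter.

Key concept: If we repeated this sampling process many times and computed a 95% CI each time, about 95% of those intervals would contain the true population parameter.

For this specific interval (58, 65):
- Midpoint (point estimate): 61.5
- Margin of error: 3.5

The correct interpretation is the one stating confidence that the true parameter lies in the interval — option A.

A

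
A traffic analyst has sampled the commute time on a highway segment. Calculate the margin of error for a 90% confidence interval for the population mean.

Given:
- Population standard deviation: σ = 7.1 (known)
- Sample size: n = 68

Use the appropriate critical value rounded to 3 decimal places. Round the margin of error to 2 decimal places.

The population standard deviation σ is known, so use the z-interval margin of error formula.

For 90% confidence, z* = 1.645 (from standard normal table)

Margin of error formula for z-interval: E = z* × σ/√n

E = 1.645 × 7.1/√68
  = 1.645 × 0.861001
  = 1.4163

Rounded to 2 decimal places:

1.42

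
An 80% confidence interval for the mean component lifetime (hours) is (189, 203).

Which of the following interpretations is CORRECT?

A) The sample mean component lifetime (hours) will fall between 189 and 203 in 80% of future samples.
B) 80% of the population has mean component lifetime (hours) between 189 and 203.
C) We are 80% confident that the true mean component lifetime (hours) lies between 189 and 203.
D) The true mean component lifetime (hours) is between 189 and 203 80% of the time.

A confidence interval represents our confidence in the procedure, not a probability statement about the parameter.

Key concept: If we repeated this sampling process many times and computed an 80% CI each time, about 80% of those intervals would contain the true population parameter.

For this specific interval (189, 203):
- Midpoint (point estimate): 196
- Margin of error: 7

The correct interpretation is the one stating confidence that the true parameter lies in the interval — option C.

C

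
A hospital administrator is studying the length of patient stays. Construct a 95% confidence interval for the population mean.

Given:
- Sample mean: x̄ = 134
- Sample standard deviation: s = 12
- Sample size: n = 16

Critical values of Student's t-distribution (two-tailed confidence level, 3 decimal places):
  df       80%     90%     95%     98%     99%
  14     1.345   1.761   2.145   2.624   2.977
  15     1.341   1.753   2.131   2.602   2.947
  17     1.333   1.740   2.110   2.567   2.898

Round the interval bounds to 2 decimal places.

The population standard deviation σ is unknown (only the sample standard deviation s is given), so use a t-interval with df = n - 1 = 16 - 1 = 15.

For 95% confidence with df = 15, t* = 2.131 (from t-table)

Standard error: SE = s/√n = 12/√16 = 3.000000

Margin of error: E = t* × SE = 2.131 × 3.000000 = 6.3930

T-interval: x̄ ± E = 134 ± 6.3930 = (127.6070, 140.3930)

Rounded to 2 decimal places:

(127.61, 140.39)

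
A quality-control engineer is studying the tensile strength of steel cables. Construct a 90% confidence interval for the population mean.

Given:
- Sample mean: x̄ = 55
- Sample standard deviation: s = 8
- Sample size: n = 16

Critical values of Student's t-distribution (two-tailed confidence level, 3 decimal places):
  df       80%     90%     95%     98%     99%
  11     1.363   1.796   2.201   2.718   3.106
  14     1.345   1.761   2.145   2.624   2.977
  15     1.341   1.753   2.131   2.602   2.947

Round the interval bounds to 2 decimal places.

The population standard deviation σ is unknown (only the sample standard deviation s is given), so use a t-interval with df = n - 1 = 16 - 1 = 15.

For 90% confidence with df = 15, t* = 1.753 (from t-table)

Standard error: SE = s/√n = 8/√16 = 2.000000

Margin of error: E = t* × SE = 1.753 × 2.000000 = 3.5060

T-interval: x̄ ± E = 55 ± 3.5060 = (51.4940, 58.5060)

Rounded to 2 decimal places:

(51.49, 58.51)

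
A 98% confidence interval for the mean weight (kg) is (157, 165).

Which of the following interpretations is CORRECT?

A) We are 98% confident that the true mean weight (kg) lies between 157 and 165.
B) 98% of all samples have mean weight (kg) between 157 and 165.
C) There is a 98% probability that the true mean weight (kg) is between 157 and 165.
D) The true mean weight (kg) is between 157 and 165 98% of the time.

A confidence interval represents our confidence in the procedure, not a probability statement about the parameter.

Key concept: If we repeated this sampling process many times and computed a 98% CI each time, about 98% of those intervals would contain the true population parameter.

For this specific interval (157, 165):
- Midpoint (point estimate): 161
- Margin of error: 4

The correct interpretation is the one stating confidence that the true parameter lies in the interval — option A.

A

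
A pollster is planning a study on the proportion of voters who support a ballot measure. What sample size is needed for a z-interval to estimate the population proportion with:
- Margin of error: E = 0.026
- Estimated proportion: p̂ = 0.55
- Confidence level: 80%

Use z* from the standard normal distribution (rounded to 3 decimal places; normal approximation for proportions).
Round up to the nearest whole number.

Using z* for proportion z-interval (normal approximation).

For 80% confidence, z* = 1.282 (from standard normal table)

Sample size formula for proportion z-interval: n = z*²p̂(1-p̂)/E²

n = 1.282² × 0.55 × 0.45 / 0.026²
  = 1.643524 × 0.2475 / 0.000676
  = 601.7340

Round up to the nearest whole number: n = 602

602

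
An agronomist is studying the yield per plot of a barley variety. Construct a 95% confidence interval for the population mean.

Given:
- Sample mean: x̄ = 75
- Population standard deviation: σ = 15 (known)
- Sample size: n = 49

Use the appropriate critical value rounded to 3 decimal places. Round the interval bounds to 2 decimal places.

The population standard deviation σ is known, so use a z-interval (standard normal critical value).

For 95% confidence, z* = 1.96 (from standard normal table)

Standard error: SE = σ/√n = 15/√49 = 2.142857

Margin of error: E = z* × SE = 1.96 × 2.142857 = 4.2000

Z-interval: x̄ ± E = 75 ± 4.2000 = (70.8000, 79.2000)

Rounded to 2 decimal places:

(70.80, 79.20)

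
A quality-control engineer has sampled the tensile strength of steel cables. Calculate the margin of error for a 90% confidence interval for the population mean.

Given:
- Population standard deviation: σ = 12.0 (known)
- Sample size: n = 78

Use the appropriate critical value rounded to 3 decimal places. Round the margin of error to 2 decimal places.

The population standard deviation σ is known, so use the z-interval margin of error formula.

For 90% confidence, z* = 1.645 (from standard normal table)

Margin of error formula for z-interval: E = z* × σ/√n

E = 1.645 × 12.0/√78
  = 1.645 × 1.358732
  = 2.2351

Rounded to 2 decimal places:

2.24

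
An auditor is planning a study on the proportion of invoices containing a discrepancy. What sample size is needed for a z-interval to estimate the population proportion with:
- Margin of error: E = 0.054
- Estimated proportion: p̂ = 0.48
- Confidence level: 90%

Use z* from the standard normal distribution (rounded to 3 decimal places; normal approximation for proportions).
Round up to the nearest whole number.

Using z* for proportion z-interval (normal approximation).

For 90% confidence, z* = 1.645 (from standard normal table)

Sample size formula for proportion z-interval: n = z*²p̂(1-p̂)/E²

n = 1.645² × 0.48 × 0.52 / 0.054²
  = 2.706025 × 0.2496 / 0.002916
  = 231.6268

Round up to the nearest whole number: n = 232

232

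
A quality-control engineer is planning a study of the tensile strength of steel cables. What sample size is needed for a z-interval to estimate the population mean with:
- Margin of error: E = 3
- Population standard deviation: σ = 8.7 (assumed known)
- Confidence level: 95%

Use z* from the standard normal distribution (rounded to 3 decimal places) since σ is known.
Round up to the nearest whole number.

Using z* since population σ is known (z-interval formula).

For 95% confidence, z* = 1.96 (from standard normal table)

Sample size formula for z-interval: n = (z*σ/E)²

n = (1.96 × 8.7 / 3)²
  = (5.684000)²
  = 32.3079

Round up to the nearest whole number: n = 33

33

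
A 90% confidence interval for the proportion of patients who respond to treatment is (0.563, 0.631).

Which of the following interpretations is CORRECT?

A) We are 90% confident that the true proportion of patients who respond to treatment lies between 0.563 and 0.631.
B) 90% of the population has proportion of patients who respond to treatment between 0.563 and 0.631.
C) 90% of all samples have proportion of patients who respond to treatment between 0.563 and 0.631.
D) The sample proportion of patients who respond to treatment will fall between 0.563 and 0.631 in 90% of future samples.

A confidence interval represents our confidence in the procedure, not a probability statement about the parameter.

Key concept: If we repeated this sampling process many times and computed a 90% CI each time, about 90% of those intervals would contain the true population parameter.

For this specific interval (0.563, 0.631):
- Midpoint (point estimate): 0.597
- Margin of error: 0.034

The correct interpretation is the one stating confidence that the true parameter lies in the interval — option A.

A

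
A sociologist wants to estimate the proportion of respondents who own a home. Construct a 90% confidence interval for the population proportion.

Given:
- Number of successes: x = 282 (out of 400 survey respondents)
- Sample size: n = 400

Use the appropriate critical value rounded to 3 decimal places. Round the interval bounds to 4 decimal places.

Sample proportion: p̂ = 282/400 = 0.705000

Check conditions for normal approximation:
  np̂ = 282 ≥ 10 ✓
  n(1-p̂) = 118 ≥ 10 ✓

The sample is large enough, so use a z-interval (normal approximation) for the proportion.

For 90% confidence, z* = 1.645 (from standard normal table)

Standard error: SE = √(p̂(1-p̂)/n) = √(0.705000×0.295000/400) = 0.02280214

Margin of error: E = z* × SE = 1.645 × 0.02280214 = 0.037510

Z-interval: p̂ ± E = 0.705000 ± 0.037510 = (0.667490, 0.742510)

Rounded to 4 decimal places:

(0.6675, 0.7425)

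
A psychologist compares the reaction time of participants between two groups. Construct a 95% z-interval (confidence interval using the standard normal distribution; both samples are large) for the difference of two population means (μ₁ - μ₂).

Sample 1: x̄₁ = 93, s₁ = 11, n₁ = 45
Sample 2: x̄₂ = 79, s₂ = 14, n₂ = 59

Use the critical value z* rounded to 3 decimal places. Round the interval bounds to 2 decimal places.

Both samples are large (n₁ = 45 ≥ 30, n₂ = 59 ≥ 30), so a z-interval for the difference of means applies.

Point estimate: x̄₁ - x̄₂ = 93 - 79 = 14

Standard error: SE = √(s₁²/n₁ + s₂²/n₂)
= √(11²/45 + 14²/59)
= √(2.688889 + 3.322034)
= 2.451718

For 95% confidence, z* = 1.96 (from standard normal table)
Margin of error: E = z* × SE = 1.96 × 2.451718 = 4.8054

Z-interval: (x̄₁ - x̄₂) ± E = 14 ± 4.8054 = (9.1946, 18.8054)

Rounded to 2 decimal places:

(9.19, 18.81)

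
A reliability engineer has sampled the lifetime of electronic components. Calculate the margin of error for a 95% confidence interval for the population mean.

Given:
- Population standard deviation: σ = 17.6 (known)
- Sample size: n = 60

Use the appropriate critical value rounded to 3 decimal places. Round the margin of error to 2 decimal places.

The population standard deviation σ is known, so use the z-interval margin of error formula.

For 95% confidence, z* = 1.96 (from standard normal table)

Margin of error formula for z-interval: E = z* × σ/√n

E = 1.96 × 17.6/√60
  = 1.96 × 2.272150
  = 4.4534

Rounded to 2 decimal places:

4.45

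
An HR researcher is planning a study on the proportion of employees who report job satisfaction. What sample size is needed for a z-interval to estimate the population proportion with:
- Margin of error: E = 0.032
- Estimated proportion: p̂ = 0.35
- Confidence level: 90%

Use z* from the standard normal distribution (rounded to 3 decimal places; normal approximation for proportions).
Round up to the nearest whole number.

Using z* for proportion z-interval (normal approximation).

For 90% confidence, z* = 1.645 (from standard normal table)

Sample size formula for proportion z-interval: n = z*²p̂(1-p̂)/E²

n = 1.645² × 0.35 × 0.65 / 0.032²
  = 2.706025 × 0.2275 / 0.001024
  = 601.1921

Round up to the nearest whole number: n = 602

602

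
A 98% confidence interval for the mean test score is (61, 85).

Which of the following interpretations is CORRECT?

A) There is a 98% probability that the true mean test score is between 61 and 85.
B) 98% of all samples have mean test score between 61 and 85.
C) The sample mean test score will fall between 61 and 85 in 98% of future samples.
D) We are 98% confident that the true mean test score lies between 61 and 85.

A confidence interval represents our confidence in the procedure, not a probability statement about the parameter.

Key concept: If we repeated this sampling process many times and computed a 98% CI each time, about 98% of those intervals would contain the true population parameter.

For this specific interval (61, 85):
- Midpoint (point estimate): 73
- Margin of error: 12

The correct interpretation is the one stating confidence that the true parameter lies in the interval — option D.

D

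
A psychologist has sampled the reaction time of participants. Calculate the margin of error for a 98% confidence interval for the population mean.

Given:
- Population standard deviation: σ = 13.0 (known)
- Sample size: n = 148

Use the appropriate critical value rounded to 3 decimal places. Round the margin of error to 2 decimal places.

The population standard deviation σ is known, so use the z-interval margin of error formula.

For 98% confidence, z* = 2.326 (from standard normal table)

Margin of error formula for z-interval: E = z* × σ/√n

E = 2.326 × 13.0/√148
  = 2.326 × 1.068593
  = 2.4855

Rounded to 2 decimal places:

2.49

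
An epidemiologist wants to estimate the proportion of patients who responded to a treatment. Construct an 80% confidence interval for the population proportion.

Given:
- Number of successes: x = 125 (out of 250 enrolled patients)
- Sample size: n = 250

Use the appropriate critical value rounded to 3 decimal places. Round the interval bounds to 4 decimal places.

Sample proportion: p̂ = 125/250 = 0.500000

Check conditions for normal approximation:
  np̂ = 125 ≥ 10 ✓
  n(1-p̂) = 125 ≥ 10 ✓

The sample is large enough, so use a z-interval (normal approximation) for the proportion.

For 80% confidence, z* = 1.282 (from standard normal table)

Standard error: SE = √(p̂(1-p̂)/n) = √(0.500000×0.500000/250) = 0.03162278

Margin of error: E = z* × SE = 1.282 × 0.03162278 = 0.040540

Z-interval: p̂ ± E = 0.500000 ± 0.040540 = (0.459460, 0.540540)

Rounded to 4 decimal places:

(0.4595, 0.5405)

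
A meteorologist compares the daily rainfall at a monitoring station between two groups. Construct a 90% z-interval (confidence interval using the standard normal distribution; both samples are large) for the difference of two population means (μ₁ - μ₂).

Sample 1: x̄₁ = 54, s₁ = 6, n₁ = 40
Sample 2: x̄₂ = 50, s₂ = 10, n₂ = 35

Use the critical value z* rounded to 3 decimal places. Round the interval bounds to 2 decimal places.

Both samples are large (n₁ = 40 ≥ 30, n₂ = 35 ≥ 30), so a z-interval for the difference of means applies.

Point estimate: x̄₁ - x̄₂ = 54 - 50 = 4

Standard error: SE = √(s₁²/n₁ + s₂²/n₂)
= √(6²/40 + 10²/35)
= √(0.900000 + 2.857143)
= 1.938335

For 90% confidence, z* = 1.645 (from standard normal table)
Margin of error: E = z* × SE = 1.645 × 1.938335 = 3.1886

Z-interval: (x̄₁ - x̄₂) ± E = 4 ± 3.1886 = (0.8114, 7.1886)

Rounded to 2 decimal places:

(0.81, 7.19)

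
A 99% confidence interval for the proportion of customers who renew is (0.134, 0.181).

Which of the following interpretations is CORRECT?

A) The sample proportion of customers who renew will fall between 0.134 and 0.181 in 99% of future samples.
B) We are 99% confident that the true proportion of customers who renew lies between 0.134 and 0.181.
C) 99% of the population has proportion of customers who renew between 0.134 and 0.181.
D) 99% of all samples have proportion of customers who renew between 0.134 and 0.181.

A confidence interval represents our confidence in the procedure, not a probability statement about the parameter.

Key concept: If we repeated this sampling process many times and computed a 99% CI each time, about 99% of those intervals would contain the true population parameter.

For this specific interval (0.134, 0.181):
- Midpoint (point estimate): 0.1575
- Margin of error: 0.0235

The correct interpretation is the one stating confidence that the true parameter lies in the interval — option B.

B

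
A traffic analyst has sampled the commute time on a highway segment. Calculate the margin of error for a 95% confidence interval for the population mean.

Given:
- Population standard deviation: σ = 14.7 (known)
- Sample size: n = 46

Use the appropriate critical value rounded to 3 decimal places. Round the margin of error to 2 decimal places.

The population standard deviation σ is known, so use the z-interval margin of error formula.

For 95% confidence, z* = 1.96 (from standard normal table)

Margin of error formula for z-interval: E = z* × σ/√n

E = 1.96 × 14.7/√46
  = 1.96 × 2.167397
  = 4.2481

Rounded to 2 decimal places:

4.25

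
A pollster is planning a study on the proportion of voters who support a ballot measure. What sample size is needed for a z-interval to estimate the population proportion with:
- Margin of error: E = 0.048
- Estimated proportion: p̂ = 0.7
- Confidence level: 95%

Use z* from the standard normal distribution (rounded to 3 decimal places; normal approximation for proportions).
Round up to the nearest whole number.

Using z* for proportion z-interval (normal approximation).

For 95% confidence, z* = 1.96 (from standard normal table)

Sample size formula for proportion z-interval: n = z*²p̂(1-p̂)/E²

n = 1.96² × 0.7 × 0.3 / 0.048²
  = 3.8416 × 0.21 / 0.002304
  = 350.1458

Round up to the nearest whole number: n = 351

351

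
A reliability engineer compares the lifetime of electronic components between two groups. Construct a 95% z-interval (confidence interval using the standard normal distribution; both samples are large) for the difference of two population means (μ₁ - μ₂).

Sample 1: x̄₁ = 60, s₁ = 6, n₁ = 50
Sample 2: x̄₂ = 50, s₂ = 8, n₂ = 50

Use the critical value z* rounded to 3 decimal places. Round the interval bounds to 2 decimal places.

Both samples are large (n₁ = 50 ≥ 30, n₂ = 50 ≥ 30), so a z-interval for the difference of means applies.

Point estimate: x̄₁ - x̄₂ = 60 - 50 = 10

Standard error: SE = √(s₁²/n₁ + s₂²/n₂)
= √(6²/50 + 8²/50)
= √(0.720000 + 1.280000)
= 1.414214

For 95% confidence, z* = 1.96 (from standard normal table)
Margin of error: E = z* × SE = 1.96 × 1.414214 = 2.7719

Z-interval: (x̄₁ - x̄₂) ± E = 10 ± 2.7719 = (7.2281, 12.7719)

Rounded to 2 decimal places:

(7.23, 12.77)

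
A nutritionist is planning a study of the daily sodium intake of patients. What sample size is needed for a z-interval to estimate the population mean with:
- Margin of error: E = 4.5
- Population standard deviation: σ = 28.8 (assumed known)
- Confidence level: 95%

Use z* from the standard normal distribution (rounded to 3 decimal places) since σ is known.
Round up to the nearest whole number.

Using z* since population σ is known (z-interval formula).

For 95% confidence, z* = 1.96 (from standard normal table)

Sample size formula for z-interval: n = (z*σ/E)²

n = (1.96 × 28.8 / 4.5)²
  = (12.544000)²
  = 157.3519

Round up to the nearest whole number: n = 158

158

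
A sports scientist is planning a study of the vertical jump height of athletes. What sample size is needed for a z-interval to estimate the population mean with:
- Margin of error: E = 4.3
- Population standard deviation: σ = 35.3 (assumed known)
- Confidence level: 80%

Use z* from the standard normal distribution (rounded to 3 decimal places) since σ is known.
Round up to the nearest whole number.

Using z* since population σ is known (z-interval formula).

For 80% confidence, z* = 1.282 (from standard normal table)

Sample size formula for z-interval: n = (z*σ/E)²

n = (1.282 × 35.3 / 4.3)²
  = (10.524326)²
  = 110.7614

Round up to the nearest whole number: n = 111

111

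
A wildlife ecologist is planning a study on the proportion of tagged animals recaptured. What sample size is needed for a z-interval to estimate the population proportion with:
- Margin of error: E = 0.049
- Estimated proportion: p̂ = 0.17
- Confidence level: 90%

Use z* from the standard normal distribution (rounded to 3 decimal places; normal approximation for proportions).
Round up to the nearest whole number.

Using z* for proportion z-interval (normal approximation).

For 90% confidence, z* = 1.645 (from standard normal table)

Sample size formula for proportion z-interval: n = z*²p̂(1-p̂)/E²

n = 1.645² × 0.17 × 0.83 / 0.049²
  = 2.706025 × 0.1411 / 0.002401
  = 159.0255

Round up to the nearest whole number: n = 160

160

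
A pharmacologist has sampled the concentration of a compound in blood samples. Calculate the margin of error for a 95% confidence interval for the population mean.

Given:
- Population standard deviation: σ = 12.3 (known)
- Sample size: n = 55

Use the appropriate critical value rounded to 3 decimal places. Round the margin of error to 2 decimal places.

The population standard deviation σ is known, so use the z-interval margin of error formula.

For 95% confidence, z* = 1.96 (from standard normal table)

Margin of error formula for z-interval: E = z* × σ/√n

E = 1.96 × 12.3/√55
  = 1.96 × 1.658532
  = 3.2507

Rounded to 2 decimal places:

3.25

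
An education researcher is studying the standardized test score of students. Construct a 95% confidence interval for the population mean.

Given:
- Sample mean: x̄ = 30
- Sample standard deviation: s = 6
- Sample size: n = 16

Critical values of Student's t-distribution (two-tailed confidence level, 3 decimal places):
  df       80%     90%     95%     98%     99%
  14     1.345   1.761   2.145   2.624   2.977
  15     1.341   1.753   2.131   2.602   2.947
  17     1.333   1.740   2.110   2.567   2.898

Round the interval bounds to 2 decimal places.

The population standard deviation σ is unknown (only the sample standard deviation s is given), so use a t-interval with df = n - 1 = 16 - 1 = 15.

For 95% confidence with df = 15, t* = 2.131 (from t-table)

Standard error: SE = s/√n = 6/√16 = 1.500000

Margin of error: E = t* × SE = 2.131 × 1.500000 = 3.1965

T-interval: x̄ ± E = 30 ± 3.1965 = (26.8035, 33.1965)

Rounded to 2 decimal places:

(26.80, 33.20)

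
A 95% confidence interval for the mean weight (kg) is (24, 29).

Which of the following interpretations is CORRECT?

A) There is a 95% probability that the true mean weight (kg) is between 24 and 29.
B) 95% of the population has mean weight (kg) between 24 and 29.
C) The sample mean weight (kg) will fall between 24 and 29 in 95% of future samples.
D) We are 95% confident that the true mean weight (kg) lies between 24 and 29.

A confidence interval represents our confidence in the procedure, not a probability statement about the parameter.

Key concept: If we repeated this sampling process many times and computed a 95% CI each time, about 95% of those intervals would contain the true population parameter.

For this specific interval (24, 29):
- Midpoint (point estimate): 26.5
- Margin of error: 2.5

The correct interpretation is the one stating confidence that the true parameter lies in the interval — option D.

D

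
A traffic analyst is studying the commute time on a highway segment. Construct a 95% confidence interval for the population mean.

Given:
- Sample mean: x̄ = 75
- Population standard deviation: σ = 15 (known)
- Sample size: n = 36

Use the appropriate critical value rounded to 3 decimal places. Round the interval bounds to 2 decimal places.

The population standard deviation σ is known, so use a z-interval (standard normal critical value).

For 95% confidence, z* = 1.96 (from standard normal table)

Standard error: SE = σ/√n = 15/√36 = 2.500000

Margin of error: E = z* × SE = 1.96 × 2.500000 = 4.9000

Z-interval: x̄ ± E = 75 ± 4.9000 = (70.1000, 79.9000)

Rounded to 2 decimal places:

(70.10, 79.90)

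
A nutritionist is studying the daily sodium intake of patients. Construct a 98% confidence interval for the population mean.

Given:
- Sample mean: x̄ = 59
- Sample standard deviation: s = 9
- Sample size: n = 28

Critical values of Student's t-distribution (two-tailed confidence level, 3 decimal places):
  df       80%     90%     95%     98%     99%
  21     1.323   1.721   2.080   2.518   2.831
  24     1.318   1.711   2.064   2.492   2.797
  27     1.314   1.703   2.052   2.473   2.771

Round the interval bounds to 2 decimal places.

The population standard deviation σ is unknown (only the sample standard deviation s is given), so use a t-interval with df = n - 1 = 28 - 1 = 27.

For 98% confidence with df = 27, t* = 2.473 (from t-table)

Standard error: SE = s/√n = 9/√28 = 1.700840

Margin of error: E = t* × SE = 2.473 × 1.700840 = 4.2062

T-interval: x̄ ± E = 59 ± 4.2062 = (54.7938, 63.2062)

Rounded to 2 decimal places:

(54.79, 63.21)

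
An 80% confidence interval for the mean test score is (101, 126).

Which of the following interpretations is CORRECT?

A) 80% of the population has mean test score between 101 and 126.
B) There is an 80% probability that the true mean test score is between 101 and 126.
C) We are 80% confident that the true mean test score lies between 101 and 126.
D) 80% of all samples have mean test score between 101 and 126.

A confidence interval represents our confidence in the procedure, not a probability statement about the parameter.

Key concept: If we repeated this sampling process many times and computed an 80% CI each time, about 80% of those intervals would contain the true population parameter.

For this specific interval (101, 126):
- Midpoint (point estimate): 113.5
- Margin of error: 12.5

The correct interpretation is the one stating confidence that the true parameter lies in the interval — option C.

C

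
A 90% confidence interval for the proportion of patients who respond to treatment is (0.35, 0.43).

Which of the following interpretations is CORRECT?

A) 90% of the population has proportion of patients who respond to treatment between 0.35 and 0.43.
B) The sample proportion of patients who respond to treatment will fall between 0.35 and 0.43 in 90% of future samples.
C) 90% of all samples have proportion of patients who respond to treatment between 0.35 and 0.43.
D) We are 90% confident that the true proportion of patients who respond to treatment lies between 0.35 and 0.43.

A confidence interval represents our confidence in the procedure, not a probability statement about the parameter.

Key concept: If we repeated this sampling process many times and computed a 90% CI each time, about 90% of those intervals would contain the true population parameter.

For this specific interval (0.35, 0.43):
- Midpoint (point estimate): 0.39
- Margin of error: 0.04

The correct interpretation is the one stating confidence that the true parameter lies in the interval — option D.

D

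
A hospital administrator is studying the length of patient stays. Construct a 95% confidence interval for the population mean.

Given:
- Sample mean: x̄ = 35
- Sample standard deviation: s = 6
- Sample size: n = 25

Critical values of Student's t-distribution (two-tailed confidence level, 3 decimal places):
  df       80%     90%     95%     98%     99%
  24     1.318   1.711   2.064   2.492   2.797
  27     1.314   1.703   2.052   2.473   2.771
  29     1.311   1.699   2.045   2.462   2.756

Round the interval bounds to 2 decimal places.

The population standard deviation σ is unknown (only the sample standard deviation s is given), so use a t-interval with df = n - 1 = 25 - 1 = 24.

For 95% confidence with df = 24, t* = 2.064 (from t-table)

Standard error: SE = s/√n = 6/√25 = 1.200000

Margin of error: E = t* × SE = 2.064 × 1.200000 = 2.4768

T-interval: x̄ ± E = 35 ± 2.4768 = (32.5232, 37.4768)

Rounded to 2 decimal places:

(32.52, 37.48)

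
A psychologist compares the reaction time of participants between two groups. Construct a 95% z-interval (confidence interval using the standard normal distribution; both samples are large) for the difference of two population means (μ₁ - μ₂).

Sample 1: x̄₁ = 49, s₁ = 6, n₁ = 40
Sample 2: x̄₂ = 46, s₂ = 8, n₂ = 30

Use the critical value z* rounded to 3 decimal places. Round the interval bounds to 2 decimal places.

Both samples are large (n₁ = 40 ≥ 30, n₂ = 30 ≥ 30), so a z-interval for the difference of means applies.

Point estimate: x̄₁ - x̄₂ = 49 - 46 = 3

Standard error: SE = √(s₁²/n₁ + s₂²/n₂)
= √(6²/40 + 8²/30)
= √(0.900000 + 2.133333)
= 1.741647

For 95% confidence, z* = 1.96 (from standard normal table)
Margin of error: E = z* × SE = 1.96 × 1.741647 = 3.4136

Z-interval: (x̄₁ - x̄₂) ± E = 3 ± 3.4136 = (-0.4136, 6.4136)

Rounded to 2 decimal places:

(-0.41, 6.41)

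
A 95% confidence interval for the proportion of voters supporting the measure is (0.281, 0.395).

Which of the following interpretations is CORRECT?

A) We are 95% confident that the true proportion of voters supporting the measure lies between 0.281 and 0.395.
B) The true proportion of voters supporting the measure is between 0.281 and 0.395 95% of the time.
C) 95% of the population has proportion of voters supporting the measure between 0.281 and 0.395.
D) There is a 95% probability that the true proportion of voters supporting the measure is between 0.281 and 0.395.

A confidence interval represents our confidence in the procedure, not a probability statement about the parameter.

Key concept: If we repeated this sampling process many times and computed a 95% CI each time, about 95% of those intervals would contain the true population parameter.

For this specific interval (0.281, 0.395):
- Midpoint (point estimate): 0.338
- Margin of error: 0.057

The correct interpretation is the one stating confidence that the true parameter lies in the interval — option A.

A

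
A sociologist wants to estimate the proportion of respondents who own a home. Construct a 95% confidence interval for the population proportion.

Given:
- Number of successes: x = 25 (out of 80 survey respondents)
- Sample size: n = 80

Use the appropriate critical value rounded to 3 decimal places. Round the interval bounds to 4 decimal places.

Sample proportion: p̂ = 25/80 = 0.312500

Check conditions for normal approximation:
  np̂ = 25 ≥ 10 ✓
  n(1-p̂) = 55 ≥ 10 ✓

The sample is large enough, so use a z-interval (normal approximation) for the proportion.

For 95% confidence, z* = 1.96 (from standard normal table)

Standard error: SE = √(p̂(1-p̂)/n) = √(0.312500×0.687500/80) = 0.05182226

Margin of error: E = z* × SE = 1.96 × 0.05182226 = 0.101572

Z-interval: p̂ ± E = 0.312500 ± 0.101572 = (0.210928, 0.414072)

Rounded to 4 decimal places:

(0.2109, 0.4141)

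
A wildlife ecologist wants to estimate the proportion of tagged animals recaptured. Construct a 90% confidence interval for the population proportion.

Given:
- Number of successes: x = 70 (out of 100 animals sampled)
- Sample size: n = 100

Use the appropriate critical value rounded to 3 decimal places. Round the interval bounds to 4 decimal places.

Sample proportion: p̂ = 70/100 = 0.700000

Check conditions for normal approximation:
  np̂ = 70 ≥ 10 ✓
  n(1-p̂) = 30 ≥ 10 ✓

The sample is large enough, so use a z-interval (normal approximation) for the proportion.

For 90% confidence, z* = 1.645 (from standard normal table)

Standard error: SE = √(p̂(1-p̂)/n) = √(0.700000×0.300000/100) = 0.04582576

Margin of error: E = z* × SE = 1.645 × 0.04582576 = 0.075383

Z-interval: p̂ ± E = 0.700000 ± 0.075383 = (0.624617, 0.775383)

Rounded to 4 decimal places:

(0.6246, 0.7754)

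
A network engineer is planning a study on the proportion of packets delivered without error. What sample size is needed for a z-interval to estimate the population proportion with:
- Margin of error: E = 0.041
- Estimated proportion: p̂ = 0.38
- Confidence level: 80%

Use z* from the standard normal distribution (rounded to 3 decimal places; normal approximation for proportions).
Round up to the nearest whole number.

Using z* for proportion z-interval (normal approximation).

For 80% confidence, z* = 1.282 (from standard normal table)

Sample size formula for proportion z-interval: n = z*²p̂(1-p̂)/E²

n = 1.282² × 0.38 × 0.62 / 0.041²
  = 1.643524 × 0.2356 / 0.001681
  = 230.3476

Round up to the nearest whole number: n = 231

231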